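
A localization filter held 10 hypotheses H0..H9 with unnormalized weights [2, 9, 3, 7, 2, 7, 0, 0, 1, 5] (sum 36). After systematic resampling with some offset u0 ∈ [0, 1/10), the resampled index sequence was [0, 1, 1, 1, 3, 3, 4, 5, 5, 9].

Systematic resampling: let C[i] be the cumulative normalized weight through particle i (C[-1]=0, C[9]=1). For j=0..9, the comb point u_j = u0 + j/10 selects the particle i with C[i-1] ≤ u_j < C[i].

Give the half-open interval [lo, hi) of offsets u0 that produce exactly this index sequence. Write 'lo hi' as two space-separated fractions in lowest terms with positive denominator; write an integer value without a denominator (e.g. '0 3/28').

0 1/180

C = [1/18, 11/36, 7/18, 7/12, 23/36, 5/6, 5/6, 5/6, 31/36, 1]
j=0 picked index 0: u0 ∈ [0, 1/18)
j=1 picked index 1: u0 ∈ [-2/45, 37/180)
j=2 picked index 1: u0 ∈ [-13/90, 19/180)
j=3 picked index 1: u0 ∈ [-11/45, 1/180)
j=4 picked index 3: u0 ∈ [-1/90, 11/60)
j=5 picked index 3: u0 ∈ [-1/9, 1/12)
j=6 picked index 4: u0 ∈ [-1/60, 7/180)
j=7 picked index 5: u0 ∈ [-11/180, 2/15)
j=8 picked index 5: u0 ∈ [-29/180, 1/30)
j=9 picked index 9: u0 ∈ [-7/180, 1/10)
intersection: [0, 1/180)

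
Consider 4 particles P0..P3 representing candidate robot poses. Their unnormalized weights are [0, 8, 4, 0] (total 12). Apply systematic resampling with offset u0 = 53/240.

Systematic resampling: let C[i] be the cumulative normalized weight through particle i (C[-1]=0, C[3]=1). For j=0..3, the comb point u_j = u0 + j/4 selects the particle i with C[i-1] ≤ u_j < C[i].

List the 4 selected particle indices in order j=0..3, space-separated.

C = [0, 2/3, 1, 1]
j=0: u_0=53/240 ∈ [0, 2/3) → index 1
j=1: u_1=113/240 ∈ [0, 2/3) → index 1
j=2: u_2=173/240 ∈ [2/3, 1) → index 2
j=3: u_3=233/240 ∈ [2/3, 1) → index 2

1 1 2 2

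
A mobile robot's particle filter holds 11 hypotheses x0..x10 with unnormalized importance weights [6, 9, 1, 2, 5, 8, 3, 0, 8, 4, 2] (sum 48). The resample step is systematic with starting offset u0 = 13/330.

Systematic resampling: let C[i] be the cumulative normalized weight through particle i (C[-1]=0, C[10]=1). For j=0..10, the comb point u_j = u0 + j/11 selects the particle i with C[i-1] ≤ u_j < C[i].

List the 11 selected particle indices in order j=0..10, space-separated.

C = [1/8, 5/16, 1/3, 3/8, 23/48, 31/48, 17/24, 17/24, 7/8, 23/24, 1]
j=0: u_0=13/330 ∈ [0, 1/8) → index 0
j=1: u_1=43/330 ∈ [1/8, 5/16) → index 1
j=2: u_2=73/330 ∈ [1/8, 5/16) → index 1
j=3: u_3=103/330 ∈ [1/8, 5/16) → index 1
j=4: u_4=133/330 ∈ [3/8, 23/48) → index 4
j=5: u_5=163/330 ∈ [23/48, 31/48) → index 5
j=6: u_6=193/330 ∈ [23/48, 31/48) → index 5
j=7: u_7=223/330 ∈ [31/48, 17/24) → index 6
j=8: u_8=23/30 ∈ [17/24, 7/8) → index 8
j=9: u_9=283/330 ∈ [17/24, 7/8) → index 8
j=10: u_10=313/330 ∈ [7/8, 23/24) → index 9

0 1 1 1 4 5 5 6 8 8 9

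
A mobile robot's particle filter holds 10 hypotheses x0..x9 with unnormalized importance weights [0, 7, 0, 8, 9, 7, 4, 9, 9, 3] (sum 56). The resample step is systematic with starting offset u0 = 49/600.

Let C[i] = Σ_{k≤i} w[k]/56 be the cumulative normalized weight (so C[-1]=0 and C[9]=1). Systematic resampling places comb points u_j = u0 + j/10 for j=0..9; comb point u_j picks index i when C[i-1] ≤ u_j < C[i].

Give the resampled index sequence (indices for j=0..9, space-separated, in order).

C = [0, 1/8, 1/8, 15/56, 3/7, 31/56, 5/8, 11/14, 53/56, 1]
j=0: u_0=49/600 ∈ [0, 1/8) → index 1
j=1: u_1=109/600 ∈ [1/8, 15/56) → index 3
j=2: u_2=169/600 ∈ [15/56, 3/7) → index 4
j=3: u_3=229/600 ∈ [15/56, 3/7) → index 4
j=4: u_4=289/600 ∈ [3/7, 31/56) → index 5
j=5: u_5=349/600 ∈ [31/56, 5/8) → index 6
j=6: u_6=409/600 ∈ [5/8, 11/14) → index 7
j=7: u_7=469/600 ∈ [5/8, 11/14) → index 7
j=8: u_8=529/600 ∈ [11/14, 53/56) → index 8
j=9: u_9=589/600 ∈ [53/56, 1) → index 9

1 3 4 4 5 6 7 7 8 9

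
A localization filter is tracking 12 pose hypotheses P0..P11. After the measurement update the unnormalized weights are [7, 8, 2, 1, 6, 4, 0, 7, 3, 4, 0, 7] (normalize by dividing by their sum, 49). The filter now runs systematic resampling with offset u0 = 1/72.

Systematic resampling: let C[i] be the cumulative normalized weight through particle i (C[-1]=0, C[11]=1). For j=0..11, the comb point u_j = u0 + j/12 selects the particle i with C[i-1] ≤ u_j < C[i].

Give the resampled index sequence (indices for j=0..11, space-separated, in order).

C = [1/7, 15/49, 17/49, 18/49, 24/49, 4/7, 4/7, 5/7, 38/49, 6/7, 6/7, 1]
j=0: u_0=1/72 ∈ [0, 1/7) → index 0
j=1: u_1=7/72 ∈ [0, 1/7) → index 0
j=2: u_2=13/72 ∈ [1/7, 15/49) → index 1
j=3: u_3=19/72 ∈ [1/7, 15/49) → index 1
j=4: u_4=25/72 ∈ [17/49, 18/49) → index 3
j=5: u_5=31/72 ∈ [18/49, 24/49) → index 4
j=6: u_6=37/72 ∈ [24/49, 4/7) → index 5
j=7: u_7=43/72 ∈ [4/7, 5/7) → index 7
j=8: u_8=49/72 ∈ [4/7, 5/7) → index 7
j=9: u_9=55/72 ∈ [5/7, 38/49) → index 8
j=10: u_10=61/72 ∈ [38/49, 6/7) → index 9
j=11: u_11=67/72 ∈ [6/7, 1) → index 11

0 0 1 1 3 4 5 7 7 8 9 11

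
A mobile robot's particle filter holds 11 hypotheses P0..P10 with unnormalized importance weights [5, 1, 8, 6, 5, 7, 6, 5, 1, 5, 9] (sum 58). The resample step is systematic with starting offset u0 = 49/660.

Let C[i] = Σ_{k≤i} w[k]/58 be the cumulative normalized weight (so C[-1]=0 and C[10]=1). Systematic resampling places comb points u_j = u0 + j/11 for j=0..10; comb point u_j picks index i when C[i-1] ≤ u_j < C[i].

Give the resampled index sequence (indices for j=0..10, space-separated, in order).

0 2 3 4 5 5 6 7 9 10 10

C = [5/58, 3/29, 7/29, 10/29, 25/58, 16/29, 19/29, 43/58, 22/29, 49/58, 1]
j=0: u_0=49/660 ∈ [0, 5/58) → index 0
j=1: u_1=109/660 ∈ [3/29, 7/29) → index 2
j=2: u_2=169/660 ∈ [7/29, 10/29) → index 3
j=3: u_3=229/660 ∈ [10/29, 25/58) → index 4
j=4: u_4=289/660 ∈ [25/58, 16/29) → index 5
j=5: u_5=349/660 ∈ [25/58, 16/29) → index 5
j=6: u_6=409/660 ∈ [16/29, 19/29) → index 6
j=7: u_7=469/660 ∈ [19/29, 43/58) → index 7
j=8: u_8=529/660 ∈ [22/29, 49/58) → index 9
j=9: u_9=589/660 ∈ [49/58, 1) → index 10
j=10: u_10=59/60 ∈ [49/58, 1) → index 10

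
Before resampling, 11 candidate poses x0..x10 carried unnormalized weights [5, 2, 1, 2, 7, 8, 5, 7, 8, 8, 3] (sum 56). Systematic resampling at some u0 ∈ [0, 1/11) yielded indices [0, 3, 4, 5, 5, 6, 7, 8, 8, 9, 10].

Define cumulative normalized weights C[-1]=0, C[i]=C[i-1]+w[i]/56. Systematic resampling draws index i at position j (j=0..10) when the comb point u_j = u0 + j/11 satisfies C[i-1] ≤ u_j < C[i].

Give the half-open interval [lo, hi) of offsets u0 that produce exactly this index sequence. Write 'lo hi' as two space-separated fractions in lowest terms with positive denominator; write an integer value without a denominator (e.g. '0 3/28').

4/77 47/616

C = [5/56, 1/8, 1/7, 5/28, 17/56, 25/56, 15/28, 37/56, 45/56, 53/56, 1]
j=0 picked index 0: u0 ∈ [0, 5/56)
j=1 picked index 3: u0 ∈ [4/77, 27/308)
j=2 picked index 4: u0 ∈ [-1/308, 75/616)
j=3 picked index 5: u0 ∈ [19/616, 107/616)
j=4 picked index 5: u0 ∈ [-37/616, 51/616)
j=5 picked index 6: u0 ∈ [-5/616, 25/308)
j=6 picked index 7: u0 ∈ [-3/308, 71/616)
j=7 picked index 8: u0 ∈ [15/616, 103/616)
j=8 picked index 8: u0 ∈ [-41/616, 47/616)
j=9 picked index 9: u0 ∈ [-9/616, 79/616)
j=10 picked index 10: u0 ∈ [23/616, 1/11)
intersection: [4/77, 47/616)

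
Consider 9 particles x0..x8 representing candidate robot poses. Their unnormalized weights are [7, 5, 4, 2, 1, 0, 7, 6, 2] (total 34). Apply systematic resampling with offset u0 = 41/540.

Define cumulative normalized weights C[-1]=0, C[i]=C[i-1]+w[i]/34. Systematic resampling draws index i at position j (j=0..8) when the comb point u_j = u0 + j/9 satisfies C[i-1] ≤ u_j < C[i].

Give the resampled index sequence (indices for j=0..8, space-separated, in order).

C = [7/34, 6/17, 8/17, 9/17, 19/34, 19/34, 13/17, 16/17, 1]
j=0: u_0=41/540 ∈ [0, 7/34) → index 0
j=1: u_1=101/540 ∈ [0, 7/34) → index 0
j=2: u_2=161/540 ∈ [7/34, 6/17) → index 1
j=3: u_3=221/540 ∈ [6/17, 8/17) → index 2
j=4: u_4=281/540 ∈ [8/17, 9/17) → index 3
j=5: u_5=341/540 ∈ [19/34, 13/17) → index 6
j=6: u_6=401/540 ∈ [19/34, 13/17) → index 6
j=7: u_7=461/540 ∈ [13/17, 16/17) → index 7
j=8: u_8=521/540 ∈ [16/17, 1) → index 8

0 0 1 2 3 6 6 7 8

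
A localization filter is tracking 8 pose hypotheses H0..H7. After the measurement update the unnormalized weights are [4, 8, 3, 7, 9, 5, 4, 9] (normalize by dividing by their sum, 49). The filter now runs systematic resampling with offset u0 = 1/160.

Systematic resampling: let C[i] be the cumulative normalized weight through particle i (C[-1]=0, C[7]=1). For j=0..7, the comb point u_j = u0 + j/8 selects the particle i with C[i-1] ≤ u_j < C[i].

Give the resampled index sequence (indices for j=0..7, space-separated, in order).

C = [4/49, 12/49, 15/49, 22/49, 31/49, 36/49, 40/49, 1]
j=0: u_0=1/160 ∈ [0, 4/49) → index 0
j=1: u_1=21/160 ∈ [4/49, 12/49) → index 1
j=2: u_2=41/160 ∈ [12/49, 15/49) → index 2
j=3: u_3=61/160 ∈ [15/49, 22/49) → index 3
j=4: u_4=81/160 ∈ [22/49, 31/49) → index 4
j=5: u_5=101/160 ∈ [22/49, 31/49) → index 4
j=6: u_6=121/160 ∈ [36/49, 40/49) → index 6
j=7: u_7=141/160 ∈ [40/49, 1) → index 7

0 1 2 3 4 4 6 7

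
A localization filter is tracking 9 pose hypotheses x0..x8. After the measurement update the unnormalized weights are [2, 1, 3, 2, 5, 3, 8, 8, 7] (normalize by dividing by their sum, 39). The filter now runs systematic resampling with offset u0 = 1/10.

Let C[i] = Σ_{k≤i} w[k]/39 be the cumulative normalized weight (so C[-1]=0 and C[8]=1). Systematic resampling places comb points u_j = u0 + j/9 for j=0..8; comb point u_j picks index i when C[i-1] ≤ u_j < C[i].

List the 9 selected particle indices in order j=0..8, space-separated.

C = [2/39, 1/13, 2/13, 8/39, 1/3, 16/39, 8/13, 32/39, 1]
j=0: u_0=1/10 ∈ [1/13, 2/13) → index 2
j=1: u_1=19/90 ∈ [8/39, 1/3) → index 4
j=2: u_2=29/90 ∈ [8/39, 1/3) → index 4
j=3: u_3=13/30 ∈ [16/39, 8/13) → index 6
j=4: u_4=49/90 ∈ [16/39, 8/13) → index 6
j=5: u_5=59/90 ∈ [8/13, 32/39) → index 7
j=6: u_6=23/30 ∈ [8/13, 32/39) → index 7
j=7: u_7=79/90 ∈ [32/39, 1) → index 8
j=8: u_8=89/90 ∈ [32/39, 1) → index 8

2 4 4 6 6 7 7 8 8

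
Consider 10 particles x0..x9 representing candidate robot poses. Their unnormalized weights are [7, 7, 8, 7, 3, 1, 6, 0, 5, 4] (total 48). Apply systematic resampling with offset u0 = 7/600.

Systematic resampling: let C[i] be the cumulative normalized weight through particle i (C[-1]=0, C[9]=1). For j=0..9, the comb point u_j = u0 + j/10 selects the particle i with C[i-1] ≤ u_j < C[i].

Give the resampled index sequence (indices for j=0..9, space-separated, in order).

C = [7/48, 7/24, 11/24, 29/48, 2/3, 11/16, 13/16, 13/16, 11/12, 1]
j=0: u_0=7/600 ∈ [0, 7/48) → index 0
j=1: u_1=67/600 ∈ [0, 7/48) → index 0
j=2: u_2=127/600 ∈ [7/48, 7/24) → index 1
j=3: u_3=187/600 ∈ [7/24, 11/24) → index 2
j=4: u_4=247/600 ∈ [7/24, 11/24) → index 2
j=5: u_5=307/600 ∈ [11/24, 29/48) → index 3
j=6: u_6=367/600 ∈ [29/48, 2/3) → index 4
j=7: u_7=427/600 ∈ [11/16, 13/16) → index 6
j=8: u_8=487/600 ∈ [11/16, 13/16) → index 6
j=9: u_9=547/600 ∈ [13/16, 11/12) → index 8

0 0 1 2 2 3 4 6 6 8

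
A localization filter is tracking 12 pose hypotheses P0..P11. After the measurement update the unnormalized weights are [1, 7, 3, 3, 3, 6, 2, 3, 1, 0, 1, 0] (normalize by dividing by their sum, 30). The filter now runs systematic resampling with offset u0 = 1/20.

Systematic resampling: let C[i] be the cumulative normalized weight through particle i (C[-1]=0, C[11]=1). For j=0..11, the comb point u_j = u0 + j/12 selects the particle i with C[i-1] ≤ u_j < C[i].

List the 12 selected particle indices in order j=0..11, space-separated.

C = [1/30, 4/15, 11/30, 7/15, 17/30, 23/30, 5/6, 14/15, 29/30, 29/30, 1, 1]
j=0: u_0=1/20 ∈ [1/30, 4/15) → index 1
j=1: u_1=2/15 ∈ [1/30, 4/15) → index 1
j=2: u_2=13/60 ∈ [1/30, 4/15) → index 1
j=3: u_3=3/10 ∈ [4/15, 11/30) → index 2
j=4: u_4=23/60 ∈ [11/30, 7/15) → index 3
j=5: u_5=7/15 ∈ [7/15, 17/30) → index 4
j=6: u_6=11/20 ∈ [7/15, 17/30) → index 4
j=7: u_7=19/30 ∈ [17/30, 23/30) → index 5
j=8: u_8=43/60 ∈ [17/30, 23/30) → index 5
j=9: u_9=4/5 ∈ [23/30, 5/6) → index 6
j=10: u_10=53/60 ∈ [5/6, 14/15) → index 7
j=11: u_11=29/30 ∈ [29/30, 1) → index 10

1 1 1 2 3 4 4 5 5 6 7 10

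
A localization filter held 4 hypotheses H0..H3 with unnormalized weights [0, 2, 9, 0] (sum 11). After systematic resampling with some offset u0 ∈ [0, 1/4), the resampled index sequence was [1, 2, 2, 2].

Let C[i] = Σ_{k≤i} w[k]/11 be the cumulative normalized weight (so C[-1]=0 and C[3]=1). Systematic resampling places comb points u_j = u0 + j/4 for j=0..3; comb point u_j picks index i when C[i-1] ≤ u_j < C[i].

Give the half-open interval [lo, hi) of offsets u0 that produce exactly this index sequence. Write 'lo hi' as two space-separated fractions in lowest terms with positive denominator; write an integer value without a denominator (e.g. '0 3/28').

0 2/11

C = [0, 2/11, 1, 1]
j=0 picked index 1: u0 ∈ [0, 2/11)
j=1 picked index 2: u0 ∈ [-3/44, 3/4)
j=2 picked index 2: u0 ∈ [-7/22, 1/2)
j=3 picked index 2: u0 ∈ [-25/44, 1/4)
intersection: [0, 2/11)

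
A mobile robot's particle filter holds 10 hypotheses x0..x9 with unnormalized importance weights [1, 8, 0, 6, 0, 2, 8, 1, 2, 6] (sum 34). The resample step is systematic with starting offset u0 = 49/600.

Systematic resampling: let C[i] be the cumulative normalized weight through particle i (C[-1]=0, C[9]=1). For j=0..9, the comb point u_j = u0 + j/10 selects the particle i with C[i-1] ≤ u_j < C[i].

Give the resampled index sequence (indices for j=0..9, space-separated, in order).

C = [1/34, 9/34, 9/34, 15/34, 15/34, 1/2, 25/34, 13/17, 14/17, 1]
j=0: u_0=49/600 ∈ [1/34, 9/34) → index 1
j=1: u_1=109/600 ∈ [1/34, 9/34) → index 1
j=2: u_2=169/600 ∈ [9/34, 15/34) → index 3
j=3: u_3=229/600 ∈ [9/34, 15/34) → index 3
j=4: u_4=289/600 ∈ [15/34, 1/2) → index 5
j=5: u_5=349/600 ∈ [1/2, 25/34) → index 6
j=6: u_6=409/600 ∈ [1/2, 25/34) → index 6
j=7: u_7=469/600 ∈ [13/17, 14/17) → index 8
j=8: u_8=529/600 ∈ [14/17, 1) → index 9
j=9: u_9=589/600 ∈ [14/17, 1) → index 9

1 1 3 3 5 6 6 8 9 9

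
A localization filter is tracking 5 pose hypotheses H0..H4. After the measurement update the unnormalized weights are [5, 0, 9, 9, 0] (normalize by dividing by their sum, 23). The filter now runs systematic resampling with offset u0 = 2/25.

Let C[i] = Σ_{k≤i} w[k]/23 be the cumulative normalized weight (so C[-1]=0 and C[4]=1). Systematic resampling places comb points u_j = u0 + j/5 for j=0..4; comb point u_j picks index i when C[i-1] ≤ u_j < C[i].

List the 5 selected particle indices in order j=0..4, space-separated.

0 2 2 3 3

C = [5/23, 5/23, 14/23, 1, 1]
j=0: u_0=2/25 ∈ [0, 5/23) → index 0
j=1: u_1=7/25 ∈ [5/23, 14/23) → index 2
j=2: u_2=12/25 ∈ [5/23, 14/23) → index 2
j=3: u_3=17/25 ∈ [14/23, 1) → index 3
j=4: u_4=22/25 ∈ [14/23, 1) → index 3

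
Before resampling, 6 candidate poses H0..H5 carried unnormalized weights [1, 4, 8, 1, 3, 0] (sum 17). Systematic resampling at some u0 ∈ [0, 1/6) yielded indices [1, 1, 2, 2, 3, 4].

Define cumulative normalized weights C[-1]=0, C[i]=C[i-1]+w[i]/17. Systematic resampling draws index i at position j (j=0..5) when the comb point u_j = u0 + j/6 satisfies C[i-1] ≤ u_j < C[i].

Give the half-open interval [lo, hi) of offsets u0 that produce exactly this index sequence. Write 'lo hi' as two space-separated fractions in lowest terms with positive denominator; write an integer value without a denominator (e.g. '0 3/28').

5/51 13/102

C = [1/17, 5/17, 13/17, 14/17, 1, 1]
j=0 picked index 1: u0 ∈ [1/17, 5/17)
j=1 picked index 1: u0 ∈ [-11/102, 13/102)
j=2 picked index 2: u0 ∈ [-2/51, 22/51)
j=3 picked index 2: u0 ∈ [-7/34, 9/34)
j=4 picked index 3: u0 ∈ [5/51, 8/51)
j=5 picked index 4: u0 ∈ [-1/102, 1/6)
intersection: [5/51, 13/102)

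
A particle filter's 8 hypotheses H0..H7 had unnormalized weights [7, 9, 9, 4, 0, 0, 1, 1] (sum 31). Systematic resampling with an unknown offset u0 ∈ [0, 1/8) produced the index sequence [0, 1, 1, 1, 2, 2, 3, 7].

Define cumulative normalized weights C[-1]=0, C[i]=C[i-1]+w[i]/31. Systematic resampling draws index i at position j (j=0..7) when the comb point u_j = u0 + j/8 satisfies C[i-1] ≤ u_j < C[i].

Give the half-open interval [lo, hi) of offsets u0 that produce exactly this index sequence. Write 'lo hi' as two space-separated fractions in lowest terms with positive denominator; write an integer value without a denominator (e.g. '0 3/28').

25/248 1/8

C = [7/31, 16/31, 25/31, 29/31, 29/31, 29/31, 30/31, 1]
j=0 picked index 0: u0 ∈ [0, 7/31)
j=1 picked index 1: u0 ∈ [25/248, 97/248)
j=2 picked index 1: u0 ∈ [-3/124, 33/124)
j=3 picked index 1: u0 ∈ [-37/248, 35/248)
j=4 picked index 2: u0 ∈ [1/62, 19/62)
j=5 picked index 2: u0 ∈ [-27/248, 45/248)
j=6 picked index 3: u0 ∈ [7/124, 23/124)
j=7 picked index 7: u0 ∈ [23/248, 1/8)
intersection: [25/248, 1/8)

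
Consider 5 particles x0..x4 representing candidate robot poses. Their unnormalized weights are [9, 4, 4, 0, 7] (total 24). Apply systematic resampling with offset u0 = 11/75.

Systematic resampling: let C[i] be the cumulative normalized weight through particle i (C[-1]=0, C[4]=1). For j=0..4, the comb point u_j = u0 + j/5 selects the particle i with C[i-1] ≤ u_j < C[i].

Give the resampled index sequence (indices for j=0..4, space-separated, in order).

0 0 2 4 4

C = [3/8, 13/24, 17/24, 17/24, 1]
j=0: u_0=11/75 ∈ [0, 3/8) → index 0
j=1: u_1=26/75 ∈ [0, 3/8) → index 0
j=2: u_2=41/75 ∈ [13/24, 17/24) → index 2
j=3: u_3=56/75 ∈ [17/24, 1) → index 4
j=4: u_4=71/75 ∈ [17/24, 1) → index 4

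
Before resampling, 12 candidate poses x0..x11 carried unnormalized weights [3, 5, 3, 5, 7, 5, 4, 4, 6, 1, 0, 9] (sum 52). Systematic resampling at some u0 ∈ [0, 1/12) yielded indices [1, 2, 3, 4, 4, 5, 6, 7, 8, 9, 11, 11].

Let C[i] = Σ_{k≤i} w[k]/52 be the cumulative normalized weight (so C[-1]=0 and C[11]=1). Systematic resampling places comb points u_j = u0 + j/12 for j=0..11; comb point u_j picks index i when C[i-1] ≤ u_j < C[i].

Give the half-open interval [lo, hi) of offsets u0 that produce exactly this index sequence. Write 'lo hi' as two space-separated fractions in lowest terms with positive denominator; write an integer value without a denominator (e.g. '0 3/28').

11/156 1/13

C = [3/52, 2/13, 11/52, 4/13, 23/52, 7/13, 8/13, 9/13, 21/26, 43/52, 43/52, 1]
j=0 picked index 1: u0 ∈ [3/52, 2/13)
j=1 picked index 2: u0 ∈ [11/156, 5/39)
j=2 picked index 3: u0 ∈ [7/156, 11/78)
j=3 picked index 4: u0 ∈ [3/52, 5/26)
j=4 picked index 4: u0 ∈ [-1/39, 17/156)
j=5 picked index 5: u0 ∈ [1/39, 19/156)
j=6 picked index 6: u0 ∈ [1/26, 3/26)
j=7 picked index 7: u0 ∈ [5/156, 17/156)
j=8 picked index 8: u0 ∈ [1/39, 11/78)
j=9 picked index 9: u0 ∈ [3/52, 1/13)
j=10 picked index 11: u0 ∈ [-1/156, 1/6)
j=11 picked index 11: u0 ∈ [-7/78, 1/12)
intersection: [11/156, 1/13)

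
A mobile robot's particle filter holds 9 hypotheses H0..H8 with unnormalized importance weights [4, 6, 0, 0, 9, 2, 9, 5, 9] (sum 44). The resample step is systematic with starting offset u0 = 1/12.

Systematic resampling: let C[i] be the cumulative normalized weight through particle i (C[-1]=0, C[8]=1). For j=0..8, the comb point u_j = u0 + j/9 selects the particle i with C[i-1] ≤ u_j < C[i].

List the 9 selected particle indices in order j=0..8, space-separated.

C = [1/11, 5/22, 5/22, 5/22, 19/44, 21/44, 15/22, 35/44, 1]
j=0: u_0=1/12 ∈ [0, 1/11) → index 0
j=1: u_1=7/36 ∈ [1/11, 5/22) → index 1
j=2: u_2=11/36 ∈ [5/22, 19/44) → index 4
j=3: u_3=5/12 ∈ [5/22, 19/44) → index 4
j=4: u_4=19/36 ∈ [21/44, 15/22) → index 6
j=5: u_5=23/36 ∈ [21/44, 15/22) → index 6
j=6: u_6=3/4 ∈ [15/22, 35/44) → index 7
j=7: u_7=31/36 ∈ [35/44, 1) → index 8
j=8: u_8=35/36 ∈ [35/44, 1) → index 8

0 1 4 4 6 6 7 8 8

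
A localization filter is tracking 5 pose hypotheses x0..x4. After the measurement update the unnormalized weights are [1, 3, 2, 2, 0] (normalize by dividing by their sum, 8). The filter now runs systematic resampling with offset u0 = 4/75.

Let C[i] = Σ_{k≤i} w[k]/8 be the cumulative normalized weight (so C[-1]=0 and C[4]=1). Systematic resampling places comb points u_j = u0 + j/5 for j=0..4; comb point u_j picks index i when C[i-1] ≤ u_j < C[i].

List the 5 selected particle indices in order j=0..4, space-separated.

C = [1/8, 1/2, 3/4, 1, 1]
j=0: u_0=4/75 ∈ [0, 1/8) → index 0
j=1: u_1=19/75 ∈ [1/8, 1/2) → index 1
j=2: u_2=34/75 ∈ [1/8, 1/2) → index 1
j=3: u_3=49/75 ∈ [1/2, 3/4) → index 2
j=4: u_4=64/75 ∈ [3/4, 1) → index 3

0 1 1 2 3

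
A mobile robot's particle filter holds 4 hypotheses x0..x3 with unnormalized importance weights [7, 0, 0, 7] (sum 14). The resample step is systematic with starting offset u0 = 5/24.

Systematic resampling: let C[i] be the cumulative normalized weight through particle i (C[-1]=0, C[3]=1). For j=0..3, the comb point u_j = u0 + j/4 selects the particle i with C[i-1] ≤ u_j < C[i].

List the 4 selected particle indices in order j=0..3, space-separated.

C = [1/2, 1/2, 1/2, 1]
j=0: u_0=5/24 ∈ [0, 1/2) → index 0
j=1: u_1=11/24 ∈ [0, 1/2) → index 0
j=2: u_2=17/24 ∈ [1/2, 1) → index 3
j=3: u_3=23/24 ∈ [1/2, 1) → index 3

0 0 3 3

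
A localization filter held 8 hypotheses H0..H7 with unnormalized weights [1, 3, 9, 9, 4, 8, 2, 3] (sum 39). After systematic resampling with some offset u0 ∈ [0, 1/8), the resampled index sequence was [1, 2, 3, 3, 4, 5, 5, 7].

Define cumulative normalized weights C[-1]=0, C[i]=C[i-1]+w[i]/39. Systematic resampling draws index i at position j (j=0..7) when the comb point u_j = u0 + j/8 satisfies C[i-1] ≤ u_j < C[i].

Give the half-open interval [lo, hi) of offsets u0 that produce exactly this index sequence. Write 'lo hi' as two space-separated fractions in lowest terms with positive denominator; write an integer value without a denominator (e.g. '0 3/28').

C = [1/39, 4/39, 1/3, 22/39, 2/3, 34/39, 12/13, 1]
j=0 picked index 1: u0 ∈ [1/39, 4/39)
j=1 picked index 2: u0 ∈ [-7/312, 5/24)
j=2 picked index 3: u0 ∈ [1/12, 49/156)
j=3 picked index 3: u0 ∈ [-1/24, 59/312)
j=4 picked index 4: u0 ∈ [5/78, 1/6)
j=5 picked index 5: u0 ∈ [1/24, 77/312)
j=6 picked index 5: u0 ∈ [-1/12, 19/156)
j=7 picked index 7: u0 ∈ [5/104, 1/8)
intersection: [1/12, 4/39)

1/12 4/39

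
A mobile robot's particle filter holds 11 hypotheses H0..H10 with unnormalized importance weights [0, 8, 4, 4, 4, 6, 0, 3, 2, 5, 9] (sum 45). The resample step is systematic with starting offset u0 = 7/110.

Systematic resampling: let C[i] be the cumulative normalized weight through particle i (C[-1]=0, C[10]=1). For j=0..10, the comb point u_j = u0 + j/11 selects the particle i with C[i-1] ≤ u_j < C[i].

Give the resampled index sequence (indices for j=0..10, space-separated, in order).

C = [0, 8/45, 4/15, 16/45, 4/9, 26/45, 26/45, 29/45, 31/45, 4/5, 1]
j=0: u_0=7/110 ∈ [0, 8/45) → index 1
j=1: u_1=17/110 ∈ [0, 8/45) → index 1
j=2: u_2=27/110 ∈ [8/45, 4/15) → index 2
j=3: u_3=37/110 ∈ [4/15, 16/45) → index 3
j=4: u_4=47/110 ∈ [16/45, 4/9) → index 4
j=5: u_5=57/110 ∈ [4/9, 26/45) → index 5
j=6: u_6=67/110 ∈ [26/45, 29/45) → index 7
j=7: u_7=7/10 ∈ [31/45, 4/5) → index 9
j=8: u_8=87/110 ∈ [31/45, 4/5) → index 9
j=9: u_9=97/110 ∈ [4/5, 1) → index 10
j=10: u_10=107/110 ∈ [4/5, 1) → index 10

1 1 2 3 4 5 7 9 9 10 10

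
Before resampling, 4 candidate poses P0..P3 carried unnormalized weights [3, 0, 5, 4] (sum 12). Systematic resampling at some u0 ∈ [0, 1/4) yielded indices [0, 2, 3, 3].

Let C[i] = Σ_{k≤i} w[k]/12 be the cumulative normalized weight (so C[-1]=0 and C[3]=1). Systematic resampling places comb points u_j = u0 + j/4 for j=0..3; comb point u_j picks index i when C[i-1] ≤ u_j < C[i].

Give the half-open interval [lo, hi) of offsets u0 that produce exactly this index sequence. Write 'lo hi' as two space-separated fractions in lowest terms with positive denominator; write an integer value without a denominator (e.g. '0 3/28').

1/6 1/4

C = [1/4, 1/4, 2/3, 1]
j=0 picked index 0: u0 ∈ [0, 1/4)
j=1 picked index 2: u0 ∈ [0, 5/12)
j=2 picked index 3: u0 ∈ [1/6, 1/2)
j=3 picked index 3: u0 ∈ [-1/12, 1/4)
intersection: [1/6, 1/4)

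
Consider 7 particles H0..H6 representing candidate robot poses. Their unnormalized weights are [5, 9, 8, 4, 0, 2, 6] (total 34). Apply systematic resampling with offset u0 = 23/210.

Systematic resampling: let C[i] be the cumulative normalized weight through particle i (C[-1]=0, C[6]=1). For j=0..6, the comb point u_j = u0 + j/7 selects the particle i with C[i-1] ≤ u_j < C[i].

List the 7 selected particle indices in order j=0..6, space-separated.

C = [5/34, 7/17, 11/17, 13/17, 13/17, 14/17, 1]
j=0: u_0=23/210 ∈ [0, 5/34) → index 0
j=1: u_1=53/210 ∈ [5/34, 7/17) → index 1
j=2: u_2=83/210 ∈ [5/34, 7/17) → index 1
j=3: u_3=113/210 ∈ [7/17, 11/17) → index 2
j=4: u_4=143/210 ∈ [11/17, 13/17) → index 3
j=5: u_5=173/210 ∈ [14/17, 1) → index 6
j=6: u_6=29/30 ∈ [14/17, 1) → index 6

0 1 1 2 3 6 6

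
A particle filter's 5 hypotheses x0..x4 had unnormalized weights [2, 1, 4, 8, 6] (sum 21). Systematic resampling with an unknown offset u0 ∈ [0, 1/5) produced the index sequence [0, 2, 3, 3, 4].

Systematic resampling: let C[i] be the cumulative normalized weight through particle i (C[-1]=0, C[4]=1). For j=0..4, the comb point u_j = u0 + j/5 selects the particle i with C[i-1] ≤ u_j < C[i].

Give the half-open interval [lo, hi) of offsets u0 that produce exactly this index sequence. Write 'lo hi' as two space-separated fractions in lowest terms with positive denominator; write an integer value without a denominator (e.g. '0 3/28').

C = [2/21, 1/7, 1/3, 5/7, 1]
j=0 picked index 0: u0 ∈ [0, 2/21)
j=1 picked index 2: u0 ∈ [-2/35, 2/15)
j=2 picked index 3: u0 ∈ [-1/15, 11/35)
j=3 picked index 3: u0 ∈ [-4/15, 4/35)
j=4 picked index 4: u0 ∈ [-3/35, 1/5)
intersection: [0, 2/21)

0 2/21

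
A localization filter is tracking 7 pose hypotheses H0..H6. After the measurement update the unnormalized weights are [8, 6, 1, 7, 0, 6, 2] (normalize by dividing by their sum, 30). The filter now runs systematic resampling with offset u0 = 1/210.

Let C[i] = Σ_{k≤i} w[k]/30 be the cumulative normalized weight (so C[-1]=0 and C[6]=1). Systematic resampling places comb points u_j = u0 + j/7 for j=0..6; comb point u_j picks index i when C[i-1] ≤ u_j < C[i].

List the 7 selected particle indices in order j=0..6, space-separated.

0 0 1 1 3 3 5

C = [4/15, 7/15, 1/2, 11/15, 11/15, 14/15, 1]
j=0: u_0=1/210 ∈ [0, 4/15) → index 0
j=1: u_1=31/210 ∈ [0, 4/15) → index 0
j=2: u_2=61/210 ∈ [4/15, 7/15) → index 1
j=3: u_3=13/30 ∈ [4/15, 7/15) → index 1
j=4: u_4=121/210 ∈ [1/2, 11/15) → index 3
j=5: u_5=151/210 ∈ [1/2, 11/15) → index 3
j=6: u_6=181/210 ∈ [11/15, 14/15) → index 5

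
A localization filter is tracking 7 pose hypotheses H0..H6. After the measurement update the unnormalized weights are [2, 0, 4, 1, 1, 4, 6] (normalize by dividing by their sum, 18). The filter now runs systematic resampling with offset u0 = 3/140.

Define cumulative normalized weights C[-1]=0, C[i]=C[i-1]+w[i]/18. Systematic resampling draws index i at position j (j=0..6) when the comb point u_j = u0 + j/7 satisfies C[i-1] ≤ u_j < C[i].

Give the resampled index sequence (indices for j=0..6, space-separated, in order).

0 2 2 5 5 6 6

C = [1/9, 1/9, 1/3, 7/18, 4/9, 2/3, 1]
j=0: u_0=3/140 ∈ [0, 1/9) → index 0
j=1: u_1=23/140 ∈ [1/9, 1/3) → index 2
j=2: u_2=43/140 ∈ [1/9, 1/3) → index 2
j=3: u_3=9/20 ∈ [4/9, 2/3) → index 5
j=4: u_4=83/140 ∈ [4/9, 2/3) → index 5
j=5: u_5=103/140 ∈ [2/3, 1) → index 6
j=6: u_6=123/140 ∈ [2/3, 1) → index 6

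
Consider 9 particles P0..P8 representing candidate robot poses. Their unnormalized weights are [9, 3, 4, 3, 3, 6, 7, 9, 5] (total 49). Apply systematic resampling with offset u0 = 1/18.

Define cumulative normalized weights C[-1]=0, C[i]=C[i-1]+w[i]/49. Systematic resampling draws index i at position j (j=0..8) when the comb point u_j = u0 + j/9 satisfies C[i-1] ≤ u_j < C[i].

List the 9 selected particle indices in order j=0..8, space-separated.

C = [9/49, 12/49, 16/49, 19/49, 22/49, 4/7, 5/7, 44/49, 1]
j=0: u_0=1/18 ∈ [0, 9/49) → index 0
j=1: u_1=1/6 ∈ [0, 9/49) → index 0
j=2: u_2=5/18 ∈ [12/49, 16/49) → index 2
j=3: u_3=7/18 ∈ [19/49, 22/49) → index 4
j=4: u_4=1/2 ∈ [22/49, 4/7) → index 5
j=5: u_5=11/18 ∈ [4/7, 5/7) → index 6
j=6: u_6=13/18 ∈ [5/7, 44/49) → index 7
j=7: u_7=5/6 ∈ [5/7, 44/49) → index 7
j=8: u_8=17/18 ∈ [44/49, 1) → index 8

0 0 2 4 5 6 7 7 8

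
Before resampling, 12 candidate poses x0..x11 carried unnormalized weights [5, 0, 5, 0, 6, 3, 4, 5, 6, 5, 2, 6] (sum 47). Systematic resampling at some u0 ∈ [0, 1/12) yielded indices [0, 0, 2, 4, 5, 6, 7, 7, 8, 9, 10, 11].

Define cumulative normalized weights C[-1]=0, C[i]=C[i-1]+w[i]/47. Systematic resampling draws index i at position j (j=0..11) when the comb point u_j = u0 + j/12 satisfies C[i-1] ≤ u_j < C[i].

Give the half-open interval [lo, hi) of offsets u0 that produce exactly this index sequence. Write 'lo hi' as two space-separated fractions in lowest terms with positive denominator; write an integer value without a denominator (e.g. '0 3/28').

1/141 7/564

C = [5/47, 5/47, 10/47, 10/47, 16/47, 19/47, 23/47, 28/47, 34/47, 39/47, 41/47, 1]
j=0 picked index 0: u0 ∈ [0, 5/47)
j=1 picked index 0: u0 ∈ [-1/12, 13/564)
j=2 picked index 2: u0 ∈ [-17/282, 13/282)
j=3 picked index 4: u0 ∈ [-7/188, 17/188)
j=4 picked index 5: u0 ∈ [1/141, 10/141)
j=5 picked index 6: u0 ∈ [-7/564, 41/564)
j=6 picked index 7: u0 ∈ [-1/94, 9/94)
j=7 picked index 7: u0 ∈ [-53/564, 7/564)
j=8 picked index 8: u0 ∈ [-10/141, 8/141)
j=9 picked index 9: u0 ∈ [-5/188, 15/188)
j=10 picked index 10: u0 ∈ [-1/282, 11/282)
j=11 picked index 11: u0 ∈ [-25/564, 1/12)
intersection: [1/141, 7/564)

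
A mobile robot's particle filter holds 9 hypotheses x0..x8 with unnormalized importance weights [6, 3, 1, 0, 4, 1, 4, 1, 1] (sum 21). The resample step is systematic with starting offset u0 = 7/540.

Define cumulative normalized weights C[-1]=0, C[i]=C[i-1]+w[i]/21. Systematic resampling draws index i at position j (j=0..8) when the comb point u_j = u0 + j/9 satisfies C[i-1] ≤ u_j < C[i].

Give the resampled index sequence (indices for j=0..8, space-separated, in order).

C = [2/7, 3/7, 10/21, 10/21, 2/3, 5/7, 19/21, 20/21, 1]
j=0: u_0=7/540 ∈ [0, 2/7) → index 0
j=1: u_1=67/540 ∈ [0, 2/7) → index 0
j=2: u_2=127/540 ∈ [0, 2/7) → index 0
j=3: u_3=187/540 ∈ [2/7, 3/7) → index 1
j=4: u_4=247/540 ∈ [3/7, 10/21) → index 2
j=5: u_5=307/540 ∈ [10/21, 2/3) → index 4
j=6: u_6=367/540 ∈ [2/3, 5/7) → index 5
j=7: u_7=427/540 ∈ [5/7, 19/21) → index 6
j=8: u_8=487/540 ∈ [5/7, 19/21) → index 6

0 0 0 1 2 4 5 6 6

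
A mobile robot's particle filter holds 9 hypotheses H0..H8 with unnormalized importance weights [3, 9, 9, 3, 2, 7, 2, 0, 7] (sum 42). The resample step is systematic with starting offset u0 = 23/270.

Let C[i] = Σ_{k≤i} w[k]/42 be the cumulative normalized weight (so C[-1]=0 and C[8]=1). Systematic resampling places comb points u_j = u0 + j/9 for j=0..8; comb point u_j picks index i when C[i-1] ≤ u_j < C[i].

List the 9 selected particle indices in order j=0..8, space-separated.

C = [1/14, 2/7, 1/2, 4/7, 13/21, 11/14, 5/6, 5/6, 1]
j=0: u_0=23/270 ∈ [1/14, 2/7) → index 1
j=1: u_1=53/270 ∈ [1/14, 2/7) → index 1
j=2: u_2=83/270 ∈ [2/7, 1/2) → index 2
j=3: u_3=113/270 ∈ [2/7, 1/2) → index 2
j=4: u_4=143/270 ∈ [1/2, 4/7) → index 3
j=5: u_5=173/270 ∈ [13/21, 11/14) → index 5
j=6: u_6=203/270 ∈ [13/21, 11/14) → index 5
j=7: u_7=233/270 ∈ [5/6, 1) → index 8
j=8: u_8=263/270 ∈ [5/6, 1) → index 8

1 1 2 2 3 5 5 8 8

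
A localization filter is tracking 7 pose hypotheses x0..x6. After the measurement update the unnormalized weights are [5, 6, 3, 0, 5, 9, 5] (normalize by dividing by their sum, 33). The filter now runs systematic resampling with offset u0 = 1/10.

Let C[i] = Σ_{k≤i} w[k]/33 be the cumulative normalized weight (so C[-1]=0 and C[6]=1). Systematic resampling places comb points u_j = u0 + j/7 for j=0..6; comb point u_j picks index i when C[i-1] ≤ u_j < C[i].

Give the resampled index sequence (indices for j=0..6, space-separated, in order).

C = [5/33, 1/3, 14/33, 14/33, 19/33, 28/33, 1]
j=0: u_0=1/10 ∈ [0, 5/33) → index 0
j=1: u_1=17/70 ∈ [5/33, 1/3) → index 1
j=2: u_2=27/70 ∈ [1/3, 14/33) → index 2
j=3: u_3=37/70 ∈ [14/33, 19/33) → index 4
j=4: u_4=47/70 ∈ [19/33, 28/33) → index 5
j=5: u_5=57/70 ∈ [19/33, 28/33) → index 5
j=6: u_6=67/70 ∈ [28/33, 1) → index 6

0 1 2 4 5 5 6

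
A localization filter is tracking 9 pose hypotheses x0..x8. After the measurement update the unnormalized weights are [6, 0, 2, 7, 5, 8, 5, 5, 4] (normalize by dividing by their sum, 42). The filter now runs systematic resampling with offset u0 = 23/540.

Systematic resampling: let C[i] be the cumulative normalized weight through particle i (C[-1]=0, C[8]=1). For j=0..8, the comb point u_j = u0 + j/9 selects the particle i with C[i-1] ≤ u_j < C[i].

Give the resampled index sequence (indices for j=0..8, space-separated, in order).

C = [1/7, 1/7, 4/21, 5/14, 10/21, 2/3, 11/14, 19/21, 1]
j=0: u_0=23/540 ∈ [0, 1/7) → index 0
j=1: u_1=83/540 ∈ [1/7, 4/21) → index 2
j=2: u_2=143/540 ∈ [4/21, 5/14) → index 3
j=3: u_3=203/540 ∈ [5/14, 10/21) → index 4
j=4: u_4=263/540 ∈ [10/21, 2/3) → index 5
j=5: u_5=323/540 ∈ [10/21, 2/3) → index 5
j=6: u_6=383/540 ∈ [2/3, 11/14) → index 6
j=7: u_7=443/540 ∈ [11/14, 19/21) → index 7
j=8: u_8=503/540 ∈ [19/21, 1) → index 8

0 2 3 4 5 5 6 7 8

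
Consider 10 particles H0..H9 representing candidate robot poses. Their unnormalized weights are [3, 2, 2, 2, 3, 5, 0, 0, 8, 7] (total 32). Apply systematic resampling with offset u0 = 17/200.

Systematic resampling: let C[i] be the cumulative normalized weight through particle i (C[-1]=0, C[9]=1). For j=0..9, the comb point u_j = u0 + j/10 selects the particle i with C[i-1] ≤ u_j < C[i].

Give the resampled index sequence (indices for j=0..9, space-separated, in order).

0 2 4 5 5 8 8 9 9 9

C = [3/32, 5/32, 7/32, 9/32, 3/8, 17/32, 17/32, 17/32, 25/32, 1]
j=0: u_0=17/200 ∈ [0, 3/32) → index 0
j=1: u_1=37/200 ∈ [5/32, 7/32) → index 2
j=2: u_2=57/200 ∈ [9/32, 3/8) → index 4
j=3: u_3=77/200 ∈ [3/8, 17/32) → index 5
j=4: u_4=97/200 ∈ [3/8, 17/32) → index 5
j=5: u_5=117/200 ∈ [17/32, 25/32) → index 8
j=6: u_6=137/200 ∈ [17/32, 25/32) → index 8
j=7: u_7=157/200 ∈ [25/32, 1) → index 9
j=8: u_8=177/200 ∈ [25/32, 1) → index 9
j=9: u_9=197/200 ∈ [25/32, 1) → index 9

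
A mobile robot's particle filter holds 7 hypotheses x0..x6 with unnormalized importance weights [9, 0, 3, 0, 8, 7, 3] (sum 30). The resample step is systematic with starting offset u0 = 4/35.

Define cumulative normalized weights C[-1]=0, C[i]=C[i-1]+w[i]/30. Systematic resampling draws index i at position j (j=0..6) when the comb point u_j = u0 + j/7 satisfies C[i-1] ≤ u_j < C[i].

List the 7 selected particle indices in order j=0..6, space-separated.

C = [3/10, 3/10, 2/5, 2/5, 2/3, 9/10, 1]
j=0: u_0=4/35 ∈ [0, 3/10) → index 0
j=1: u_1=9/35 ∈ [0, 3/10) → index 0
j=2: u_2=2/5 ∈ [2/5, 2/3) → index 4
j=3: u_3=19/35 ∈ [2/5, 2/3) → index 4
j=4: u_4=24/35 ∈ [2/3, 9/10) → index 5
j=5: u_5=29/35 ∈ [2/3, 9/10) → index 5
j=6: u_6=34/35 ∈ [9/10, 1) → index 6

0 0 4 4 5 5 6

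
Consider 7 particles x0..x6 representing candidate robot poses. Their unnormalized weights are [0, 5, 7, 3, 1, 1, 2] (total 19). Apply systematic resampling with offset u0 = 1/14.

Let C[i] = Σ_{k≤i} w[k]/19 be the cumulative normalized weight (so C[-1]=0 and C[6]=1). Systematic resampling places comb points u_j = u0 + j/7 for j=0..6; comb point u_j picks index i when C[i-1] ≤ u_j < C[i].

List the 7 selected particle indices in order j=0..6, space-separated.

C = [0, 5/19, 12/19, 15/19, 16/19, 17/19, 1]
j=0: u_0=1/14 ∈ [0, 5/19) → index 1
j=1: u_1=3/14 ∈ [0, 5/19) → index 1
j=2: u_2=5/14 ∈ [5/19, 12/19) → index 2
j=3: u_3=1/2 ∈ [5/19, 12/19) → index 2
j=4: u_4=9/14 ∈ [12/19, 15/19) → index 3
j=5: u_5=11/14 ∈ [12/19, 15/19) → index 3
j=6: u_6=13/14 ∈ [17/19, 1) → index 6

1 1 2 2 3 3 6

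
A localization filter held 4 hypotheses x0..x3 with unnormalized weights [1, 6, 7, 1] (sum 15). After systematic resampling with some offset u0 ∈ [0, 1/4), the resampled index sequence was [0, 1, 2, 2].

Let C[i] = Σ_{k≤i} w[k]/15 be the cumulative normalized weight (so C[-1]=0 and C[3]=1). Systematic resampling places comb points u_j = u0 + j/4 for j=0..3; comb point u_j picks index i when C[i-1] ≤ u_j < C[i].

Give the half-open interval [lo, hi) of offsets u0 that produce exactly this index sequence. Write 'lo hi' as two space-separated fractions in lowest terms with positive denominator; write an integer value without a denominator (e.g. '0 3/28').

C = [1/15, 7/15, 14/15, 1]
j=0 picked index 0: u0 ∈ [0, 1/15)
j=1 picked index 1: u0 ∈ [-11/60, 13/60)
j=2 picked index 2: u0 ∈ [-1/30, 13/30)
j=3 picked index 2: u0 ∈ [-17/60, 11/60)
intersection: [0, 1/15)

0 1/15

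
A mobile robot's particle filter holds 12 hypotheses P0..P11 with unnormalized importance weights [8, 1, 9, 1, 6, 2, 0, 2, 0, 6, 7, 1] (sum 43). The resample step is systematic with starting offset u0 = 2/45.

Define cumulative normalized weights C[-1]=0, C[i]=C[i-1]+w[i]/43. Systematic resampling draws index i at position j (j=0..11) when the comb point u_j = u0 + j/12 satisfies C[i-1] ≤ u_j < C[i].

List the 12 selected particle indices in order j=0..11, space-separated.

0 0 2 2 2 4 4 5 9 9 10 10

C = [8/43, 9/43, 18/43, 19/43, 25/43, 27/43, 27/43, 29/43, 29/43, 35/43, 42/43, 1]
j=0: u_0=2/45 ∈ [0, 8/43) → index 0
j=1: u_1=23/180 ∈ [0, 8/43) → index 0
j=2: u_2=19/90 ∈ [9/43, 18/43) → index 2
j=3: u_3=53/180 ∈ [9/43, 18/43) → index 2
j=4: u_4=17/45 ∈ [9/43, 18/43) → index 2
j=5: u_5=83/180 ∈ [19/43, 25/43) → index 4
j=6: u_6=49/90 ∈ [19/43, 25/43) → index 4
j=7: u_7=113/180 ∈ [25/43, 27/43) → index 5
j=8: u_8=32/45 ∈ [29/43, 35/43) → index 9
j=9: u_9=143/180 ∈ [29/43, 35/43) → index 9
j=10: u_10=79/90 ∈ [35/43, 42/43) → index 10
j=11: u_11=173/180 ∈ [35/43, 42/43) → index 10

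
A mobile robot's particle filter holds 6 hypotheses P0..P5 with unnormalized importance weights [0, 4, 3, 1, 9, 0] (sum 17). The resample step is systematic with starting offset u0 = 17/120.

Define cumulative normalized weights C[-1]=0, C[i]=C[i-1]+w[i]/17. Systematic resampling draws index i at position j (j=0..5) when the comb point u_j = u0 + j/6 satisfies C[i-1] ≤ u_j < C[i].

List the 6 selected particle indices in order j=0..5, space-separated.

C = [0, 4/17, 7/17, 8/17, 1, 1]
j=0: u_0=17/120 ∈ [0, 4/17) → index 1
j=1: u_1=37/120 ∈ [4/17, 7/17) → index 2
j=2: u_2=19/40 ∈ [8/17, 1) → index 4
j=3: u_3=77/120 ∈ [8/17, 1) → index 4
j=4: u_4=97/120 ∈ [8/17, 1) → index 4
j=5: u_5=39/40 ∈ [8/17, 1) → index 4

1 2 4 4 4 4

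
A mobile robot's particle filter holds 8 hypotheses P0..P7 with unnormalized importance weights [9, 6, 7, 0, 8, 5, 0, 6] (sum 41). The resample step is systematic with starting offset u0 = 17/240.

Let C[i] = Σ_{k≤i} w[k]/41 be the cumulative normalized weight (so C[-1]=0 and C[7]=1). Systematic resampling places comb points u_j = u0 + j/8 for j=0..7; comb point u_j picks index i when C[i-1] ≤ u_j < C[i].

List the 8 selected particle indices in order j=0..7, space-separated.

0 0 1 2 4 4 5 7

C = [9/41, 15/41, 22/41, 22/41, 30/41, 35/41, 35/41, 1]
j=0: u_0=17/240 ∈ [0, 9/41) → index 0
j=1: u_1=47/240 ∈ [0, 9/41) → index 0
j=2: u_2=77/240 ∈ [9/41, 15/41) → index 1
j=3: u_3=107/240 ∈ [15/41, 22/41) → index 2
j=4: u_4=137/240 ∈ [22/41, 30/41) → index 4
j=5: u_5=167/240 ∈ [22/41, 30/41) → index 4
j=6: u_6=197/240 ∈ [30/41, 35/41) → index 5
j=7: u_7=227/240 ∈ [35/41, 1) → index 7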